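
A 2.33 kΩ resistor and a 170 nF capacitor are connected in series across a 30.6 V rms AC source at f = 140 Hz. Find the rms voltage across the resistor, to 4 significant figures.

10.07 V

ω = 2πf = 879.6 rad/s
X_C = 1/(ωC) = 6687 Ω
Z = 2330 − j6687 Ω
|Z| = √(2330² + 6687²) = 7081 Ω
I = V/|Z| = 4.321 mA
V_R = I·|Z_R| = 0.004321 × 2330 = 10.07 V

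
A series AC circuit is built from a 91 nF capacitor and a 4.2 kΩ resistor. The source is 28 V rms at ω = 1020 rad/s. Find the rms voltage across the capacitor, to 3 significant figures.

X_C = 1/(ωC) = 10800 Ω
Z = 4200 − j10800 Ω
|Z| = √(4200² + 10800²) = 11600 Ω
I = V/|Z| = 2.42 mA
V_C = I·|Z_C| = 0.00242 × 10800 = 26.1 V

26.1 V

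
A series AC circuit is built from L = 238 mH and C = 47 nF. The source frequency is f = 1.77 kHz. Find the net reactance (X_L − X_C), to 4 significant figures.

733.7 Ω

ω = 2πf = 11120 rad/s
X_L = ωL = 2647 Ω
X_C = 1/(ωC) = 1913 Ω
X = 2647 − 1913 = 733.7 Ω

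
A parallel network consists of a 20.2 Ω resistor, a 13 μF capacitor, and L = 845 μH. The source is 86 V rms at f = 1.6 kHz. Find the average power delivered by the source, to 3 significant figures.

366 W

ω = 2πf = 10050 rad/s
X_L = ωL = 8.49 Ω
X_C = 1/(ωC) = 7.65 Ω
Parallel: admittances add. Y = 1/R + 1/(jωL) + jωC
Y = (0.0495 + j0.0130) S
|Y| = 0.0512 S → |Z| = 1/|Y| = 19.5 Ω, ∠Z = −∠Y = -14.7°
I = V/|Z| = 4.40 A
P = VI cos φ = 86 × 4.40 × cos(-14.7°) = 366 W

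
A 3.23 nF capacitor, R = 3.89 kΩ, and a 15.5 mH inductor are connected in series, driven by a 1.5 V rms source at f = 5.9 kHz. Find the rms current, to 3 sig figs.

ω = 2πf = 37070 rad/s
X_L = ωL = 575 Ω
X_C = 1/(ωC) = 8350 Ω
Net reactance X = X_L − X_C = -7780 Ω
Z = 3890 − j7780 Ω
|Z| = √(3890² + 7780²) = 8700 Ω
I = V/|Z| = 1.5/8700 = 173 μA

173 μA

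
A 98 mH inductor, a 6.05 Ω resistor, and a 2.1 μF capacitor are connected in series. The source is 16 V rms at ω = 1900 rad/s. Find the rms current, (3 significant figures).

247 mA

X_L = ωL = 186 Ω
X_C = 1/(ωC) = 251 Ω
Net reactance X = X_L − X_C = -64.4 Ω
Z = 6.05 − j64.4 Ω
|Z| = √(6.05² + 64.4²) = 64.7 Ω
I = V/|Z| = 16/64.7 = 247 mA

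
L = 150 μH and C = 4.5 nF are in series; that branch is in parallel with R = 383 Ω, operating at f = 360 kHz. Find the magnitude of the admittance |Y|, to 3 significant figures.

4.90 mS

ω = 2πf = 2.262e+06 rad/s
X_L = ωL = 339 Ω
X_C = 1/(ωC) = 98.2 Ω
Branch 1: Z₁ = R = 383 Ω
Branch 2 (series LC): Z₂ = j(X_L − X_C) = j241 Ω
Parallel: Z = Z₁Z₂/(Z₁+Z₂), |Z| = 204 Ω, ∠Z = 57.8°
|Y| = 1/|Z| = 4.90 mS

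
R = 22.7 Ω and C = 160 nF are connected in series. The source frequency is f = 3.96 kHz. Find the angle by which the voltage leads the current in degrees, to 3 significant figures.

ω = 2πf = 24880 rad/s
X_C = 1/(ωC) = 251 Ω
Z = 22.7 − j251 Ω
|Z| = √(22.7² + 251²) = 252 Ω
∠Z = arctan(-251/22.7) = -84.8°

-84.8°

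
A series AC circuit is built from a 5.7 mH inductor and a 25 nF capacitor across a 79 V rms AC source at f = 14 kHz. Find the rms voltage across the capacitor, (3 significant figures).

770 V

ω = 2πf = 87960 rad/s
X_L = ωL = 501 Ω
X_C = 1/(ωC) = 455 Ω
Net reactance X = X_L − X_C = 46.7 Ω
Z = j46.7 Ω
|Z| = √(0² + 46.7²) = 46.7 Ω
I = V/|Z| = 1.69 A
V_C = I·|Z_C| = 1.69 × 455 = 770 V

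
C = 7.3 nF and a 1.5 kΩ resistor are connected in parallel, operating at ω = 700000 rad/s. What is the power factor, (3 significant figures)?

0.129

X_C = 1/(ωC) = 196 Ω
Parallel: admittances add. Y = 1/R + jωC
Y = (0.000667 + j0.00511) S
|Y| = 0.00515 S → |Z| = 1/|Y| = 194 Ω, ∠Z = −∠Y = -82.6°
cos φ = cos(-82.6°) = 0.129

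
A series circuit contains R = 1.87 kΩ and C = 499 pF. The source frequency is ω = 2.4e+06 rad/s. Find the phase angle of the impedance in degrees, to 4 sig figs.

-24.06°

X_C = 1/(ωC) = 835.0 Ω
Z = 1870 − j835.0 Ω
|Z| = √(1870² + 835.0²) = 2048 Ω
∠Z = arctan(-835.0/1870) = -24.06°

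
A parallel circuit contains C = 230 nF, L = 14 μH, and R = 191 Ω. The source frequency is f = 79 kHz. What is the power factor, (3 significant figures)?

0.173

ω = 2πf = 496400 rad/s
X_L = ωL = 6.95 Ω
X_C = 1/(ωC) = 8.76 Ω
Parallel: admittances add. Y = 1/R + 1/(jωL) + jωC
Y = (0.00524 − j0.0297) S
|Y| = 0.0302 S → |Z| = 1/|Y| = 33.1 Ω, ∠Z = −∠Y = 80.0°
cos φ = cos(80.0°) = 0.173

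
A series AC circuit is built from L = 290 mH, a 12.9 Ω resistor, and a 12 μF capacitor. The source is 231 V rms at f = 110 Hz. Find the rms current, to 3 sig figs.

2.86 A

ω = 2πf = 691.2 rad/s
X_L = ωL = 200 Ω
X_C = 1/(ωC) = 121 Ω
Net reactance X = X_L − X_C = 79.9 Ω
Z = 12.9 + j79.9 Ω
|Z| = √(12.9² + 79.9²) = 80.9 Ω
I = V/|Z| = 231/80.9 = 2.86 A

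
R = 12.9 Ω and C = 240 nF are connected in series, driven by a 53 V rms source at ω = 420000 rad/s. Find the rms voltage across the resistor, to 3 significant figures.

X_C = 1/(ωC) = 9.92 Ω
Z = 12.9 − j9.92 Ω
|Z| = √(12.9² + 9.92²) = 16.3 Ω
I = V/|Z| = 3.26 A
V_R = I·|Z_R| = 3.26 × 12.9 = 42.0 V

42.0 V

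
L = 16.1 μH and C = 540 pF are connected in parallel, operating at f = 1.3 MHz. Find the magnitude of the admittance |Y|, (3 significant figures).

ω = 2πf = 8.168e+06 rad/s
X_L = ωL = 132 Ω
X_C = 1/(ωC) = 227 Ω
Parallel: admittances add. Y = 1/(jωL) + jωC
Y = (0 − j0.00319) S
|Y| = 0.00319 S → |Z| = 1/|Y| = 313 Ω, ∠Z = −∠Y = 90.0°

3.19 mS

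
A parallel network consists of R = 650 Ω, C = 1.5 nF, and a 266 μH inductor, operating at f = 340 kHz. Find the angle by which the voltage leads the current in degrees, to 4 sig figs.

ω = 2πf = 2.136e+06 rad/s
X_L = ωL = 568.3 Ω
X_C = 1/(ωC) = 312.1 Ω
Parallel: admittances add. Y = 1/R + 1/(jωL) + jωC
Y = (0.001538 + j0.001445) S
|Y| = 0.002110 S → |Z| = 1/|Y| = 473.8 Ω, ∠Z = −∠Y = -43.20°

-43.20°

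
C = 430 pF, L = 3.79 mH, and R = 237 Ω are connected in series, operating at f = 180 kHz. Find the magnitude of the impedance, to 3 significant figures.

2240 Ω

ω = 2πf = 1.131e+06 rad/s
X_L = ωL = 4290 Ω
X_C = 1/(ωC) = 2060 Ω
Net reactance X = X_L − X_C = 2230 Ω
Z = 237 + j2230 Ω
|Z| = √(237² + 2230²) = 2240 Ω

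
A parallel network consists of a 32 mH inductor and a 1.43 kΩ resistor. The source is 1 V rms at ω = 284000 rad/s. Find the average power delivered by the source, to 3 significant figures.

X_L = ωL = 9090 Ω
Parallel: admittances add. Y = 1/R + 1/(jωL)
Y = (0.000699 − j0.000110) S
|Y| = 0.000708 S → |Z| = 1/|Y| = 1410 Ω, ∠Z = −∠Y = 8.94°
I = V/|Z| = 708 μA
P = VI cos φ = 1 × 0.000708 × cos(8.94°) = 699 μW

699 μW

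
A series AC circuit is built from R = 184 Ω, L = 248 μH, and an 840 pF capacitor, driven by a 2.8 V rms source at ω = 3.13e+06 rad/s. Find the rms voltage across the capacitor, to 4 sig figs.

2.439 V

X_L = ωL = 776.2 Ω
X_C = 1/(ωC) = 380.3 Ω
Net reactance X = X_L − X_C = 395.9 Ω
Z = 184.0 + j395.9 Ω
|Z| = √(184.0² + 395.9²) = 436.6 Ω
I = V/|Z| = 6.414 mA
V_C = I·|Z_C| = 0.006414 × 380.3 = 2.439 V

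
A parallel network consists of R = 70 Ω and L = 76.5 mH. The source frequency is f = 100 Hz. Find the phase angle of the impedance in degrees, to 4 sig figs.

55.52°

ω = 2πf = 628.3 rad/s
X_L = ωL = 48.07 Ω
Parallel: admittances add. Y = 1/R + 1/(jωL)
Y = (0.01429 − j0.02080) S
|Y| = 0.02524 S → |Z| = 1/|Y| = 39.62 Ω, ∠Z = −∠Y = 55.52°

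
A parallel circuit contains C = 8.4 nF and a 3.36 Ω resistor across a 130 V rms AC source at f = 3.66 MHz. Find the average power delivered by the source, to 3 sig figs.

5.03 kW

ω = 2πf = 2.3e+07 rad/s
X_C = 1/(ωC) = 5.18 Ω
Parallel: admittances add. Y = 1/R + jωC
Y = (0.298 + j0.193) S
|Y| = 0.355 S → |Z| = 1/|Y| = 2.82 Ω, ∠Z = −∠Y = -33.0°
I = V/|Z| = 46.1 A
P = VI cos φ = 130 × 46.1 × cos(-33.0°) = 5.03 kW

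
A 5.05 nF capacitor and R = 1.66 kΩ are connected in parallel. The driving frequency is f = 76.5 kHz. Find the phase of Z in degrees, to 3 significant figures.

-76.1°

ω = 2πf = 480700 rad/s
X_C = 1/(ωC) = 412 Ω
Parallel: admittances add. Y = 1/R + jωC
Y = (0.000602 + j0.00243) S
|Y| = 0.00250 S → |Z| = 1/|Y| = 400 Ω, ∠Z = −∠Y = -76.1°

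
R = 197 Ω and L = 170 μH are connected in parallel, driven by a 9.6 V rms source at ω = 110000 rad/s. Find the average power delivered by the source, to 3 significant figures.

X_L = ωL = 18.7 Ω
Parallel: admittances add. Y = 1/R + 1/(jωL)
Y = (0.00508 − j0.0535) S
|Y| = 0.0537 S → |Z| = 1/|Y| = 18.6 Ω, ∠Z = −∠Y = 84.6°
I = V/|Z| = 516 mA
P = VI cos φ = 9.6 × 0.516 × cos(84.6°) = 468 mW

468 mW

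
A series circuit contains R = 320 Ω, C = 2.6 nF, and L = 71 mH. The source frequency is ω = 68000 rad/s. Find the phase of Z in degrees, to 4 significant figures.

-68.87°

X_L = ωL = 4828 Ω
X_C = 1/(ωC) = 5656 Ω
Net reactance X = X_L − X_C = -828.1 Ω
Z = 320.0 − j828.1 Ω
|Z| = √(320.0² + 828.1²) = 887.8 Ω
∠Z = arctan(-828.1/320.0) = -68.87°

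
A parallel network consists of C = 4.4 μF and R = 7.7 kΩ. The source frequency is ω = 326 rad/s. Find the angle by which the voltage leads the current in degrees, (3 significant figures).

-84.8°

X_C = 1/(ωC) = 697 Ω
Parallel: admittances add. Y = 1/R + jωC
Y = (0.000130 + j0.00143) S
|Y| = 0.00144 S → |Z| = 1/|Y| = 694 Ω, ∠Z = −∠Y = -84.8°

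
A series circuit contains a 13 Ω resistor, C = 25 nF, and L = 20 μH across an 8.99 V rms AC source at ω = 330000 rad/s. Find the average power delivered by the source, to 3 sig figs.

X_L = ωL = 6.60 Ω
X_C = 1/(ωC) = 121 Ω
Net reactance X = X_L − X_C = -115 Ω
Z = 13.0 − j115 Ω
|Z| = √(13.0² + 115²) = 115 Ω
∠Z = arctan(-115/13.0) = -83.5°
I = V/|Z| = 77.9 mA
P = VI cos φ = 8.99 × 0.0779 × cos(-83.5°) = 79.0 mW

79.0 mW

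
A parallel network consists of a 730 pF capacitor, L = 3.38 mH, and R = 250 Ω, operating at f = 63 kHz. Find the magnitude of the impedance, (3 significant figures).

248 Ω

ω = 2πf = 395800 rad/s
X_L = ωL = 1340 Ω
X_C = 1/(ωC) = 3460 Ω
Parallel: admittances add. Y = 1/R + 1/(jωL) + jωC
Y = (0.00400 − j0.000458) S
|Y| = 0.00403 S → |Z| = 1/|Y| = 248 Ω, ∠Z = −∠Y = 6.54°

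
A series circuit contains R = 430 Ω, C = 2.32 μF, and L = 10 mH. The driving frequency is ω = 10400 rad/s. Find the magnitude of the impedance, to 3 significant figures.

X_L = ωL = 104 Ω
X_C = 1/(ωC) = 41.4 Ω
Net reactance X = X_L − X_C = 62.6 Ω
Z = 430 + j62.6 Ω
|Z| = √(430² + 62.6²) = 435 Ω

435 Ω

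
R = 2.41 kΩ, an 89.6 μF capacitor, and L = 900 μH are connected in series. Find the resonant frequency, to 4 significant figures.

560.5 Hz

ω₀ = 1/√(LC) = 1/√(0.0009 × 8.96e-05) = 3521 rad/s
f₀ = ω₀/(2π) = 560.5 Hz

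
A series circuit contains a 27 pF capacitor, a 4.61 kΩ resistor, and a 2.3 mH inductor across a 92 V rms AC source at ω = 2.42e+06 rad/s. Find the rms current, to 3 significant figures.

8.54 mA

X_L = ωL = 5570 Ω
X_C = 1/(ωC) = 15300 Ω
Net reactance X = X_L − X_C = -9740 Ω
Z = 4610 − j9740 Ω
|Z| = √(4610² + 9740²) = 10800 Ω
I = V/|Z| = 92/10800 = 8.54 mA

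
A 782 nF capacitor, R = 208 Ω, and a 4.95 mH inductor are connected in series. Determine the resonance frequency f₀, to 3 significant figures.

ω₀ = 1/√(LC) = 1/√(0.00495 × 7.82e-07) = 16070 rad/s
f₀ = ω₀/(2π) = 2.56 kHz

2.56 kHz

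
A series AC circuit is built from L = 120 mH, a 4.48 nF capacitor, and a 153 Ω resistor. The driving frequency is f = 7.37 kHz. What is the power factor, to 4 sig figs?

ω = 2πf = 46310 rad/s
X_L = ωL = 5557 Ω
X_C = 1/(ωC) = 4820 Ω
Net reactance X = X_L − X_C = 736.5 Ω
Z = 153.0 + j736.5 Ω
|Z| = √(153.0² + 736.5²) = 752.3 Ω
∠Z = arctan(736.5/153.0) = 78.26°
cos φ = cos(78.26°) = 0.2034

0.2034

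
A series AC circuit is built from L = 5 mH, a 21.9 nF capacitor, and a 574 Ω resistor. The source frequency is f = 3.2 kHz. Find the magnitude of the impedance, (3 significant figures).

ω = 2πf = 20110 rad/s
X_L = ωL = 101 Ω
X_C = 1/(ωC) = 2270 Ω
Net reactance X = X_L − X_C = -2170 Ω
Z = 574 − j2170 Ω
|Z| = √(574² + 2170²) = 2250 Ω

2250 Ω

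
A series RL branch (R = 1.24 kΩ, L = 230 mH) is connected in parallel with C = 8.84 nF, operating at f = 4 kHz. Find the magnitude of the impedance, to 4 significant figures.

14930 Ω

ω = 2πf = 25130 rad/s
X_L = ωL = 5781 Ω
X_C = 1/(ωC) = 4501 Ω
Branch 1 (R+jX_L): Z₁ = 1240 + j5781 Ω, |Z₁| = 5912 Ω
Branch 2 (−jX_C): Z₂ = −j4501 Ω
Parallel: Z = Z₁Z₂/(Z₁+Z₂), |Z| = 14930 Ω, ∠Z = -58.01°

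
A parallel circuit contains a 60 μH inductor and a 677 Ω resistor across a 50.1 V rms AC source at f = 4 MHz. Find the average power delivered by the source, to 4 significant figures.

3.708 W

ω = 2πf = 2.513e+07 rad/s
X_L = ωL = 1508 Ω
Parallel: admittances add. Y = 1/R + 1/(jωL)
Y = (0.001477 − j0.0006631) S
|Y| = 0.001619 S → |Z| = 1/|Y| = 617.6 Ω, ∠Z = −∠Y = 24.18°
I = V/|Z| = 81.12 mA
P = VI cos φ = 50.1 × 0.08112 × cos(24.18°) = 3.708 W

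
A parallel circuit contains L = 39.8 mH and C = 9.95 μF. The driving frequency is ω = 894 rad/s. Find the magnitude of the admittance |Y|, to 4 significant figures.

19.21 mS

X_L = ωL = 35.58 Ω
X_C = 1/(ωC) = 112.4 Ω
Parallel: admittances add. Y = 1/(jωL) + jωC
Y = (0 − j0.01921) S
|Y| = 0.01921 S → |Z| = 1/|Y| = 52.06 Ω, ∠Z = −∠Y = 90.00°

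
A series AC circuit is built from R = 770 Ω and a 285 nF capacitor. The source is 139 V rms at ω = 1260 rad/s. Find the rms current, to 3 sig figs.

48.1 mA

X_C = 1/(ωC) = 2780 Ω
Z = 770 − j2780 Ω
|Z| = √(770² + 2780²) = 2890 Ω
I = V/|Z| = 139/2890 = 48.1 mA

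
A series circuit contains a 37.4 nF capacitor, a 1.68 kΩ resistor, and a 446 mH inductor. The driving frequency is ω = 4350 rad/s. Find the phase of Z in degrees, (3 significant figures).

X_L = ωL = 1940 Ω
X_C = 1/(ωC) = 6150 Ω
Net reactance X = X_L − X_C = -4210 Ω
Z = 1680 − j4210 Ω
|Z| = √(1680² + 4210²) = 4530 Ω
∠Z = arctan(-4210/1680) = -68.2°

-68.2°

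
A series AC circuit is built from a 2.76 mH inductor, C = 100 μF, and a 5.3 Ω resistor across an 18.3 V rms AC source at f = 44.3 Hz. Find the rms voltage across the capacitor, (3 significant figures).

ω = 2πf = 278.3 rad/s
X_L = ωL = 0.768 Ω
X_C = 1/(ωC) = 35.9 Ω
Net reactance X = X_L − X_C = -35.2 Ω
Z = 5.30 − j35.2 Ω
|Z| = √(5.30² + 35.2²) = 35.6 Ω
I = V/|Z| = 515 mA
V_C = I·|Z_C| = 0.515 × 35.9 = 18.5 V

18.5 V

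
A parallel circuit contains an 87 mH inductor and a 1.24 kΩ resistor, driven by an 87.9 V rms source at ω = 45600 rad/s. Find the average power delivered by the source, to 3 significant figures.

6.23 W

X_L = ωL = 3970 Ω
Parallel: admittances add. Y = 1/R + 1/(jωL)
Y = (0.000806 − j0.000252) S
|Y| = 0.000845 S → |Z| = 1/|Y| = 1180 Ω, ∠Z = −∠Y = 17.4°
I = V/|Z| = 74.3 mA
P = VI cos φ = 87.9 × 0.0743 × cos(17.4°) = 6.23 W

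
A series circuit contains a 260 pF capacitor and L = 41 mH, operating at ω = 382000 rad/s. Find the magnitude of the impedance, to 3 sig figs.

X_L = ωL = 15700 Ω
X_C = 1/(ωC) = 10100 Ω
Net reactance X = X_L − X_C = 5590 Ω
Z = j5590 Ω
|Z| = √(0² + 5590²) = 5590 Ω

5590 Ω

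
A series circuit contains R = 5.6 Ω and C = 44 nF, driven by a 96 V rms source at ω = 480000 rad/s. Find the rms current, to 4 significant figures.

X_C = 1/(ωC) = 47.35 Ω
Z = 5.600 − j47.35 Ω
|Z| = √(5.600² + 47.35²) = 47.68 Ω
I = V/|Z| = 96/47.68 = 2.013 A

2.013 A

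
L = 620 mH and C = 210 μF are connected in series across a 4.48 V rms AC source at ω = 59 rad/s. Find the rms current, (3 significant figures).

X_L = ωL = 36.6 Ω
X_C = 1/(ωC) = 80.7 Ω
Net reactance X = X_L − X_C = -44.1 Ω
Z = − j44.1 Ω
|Z| = √(0² + 44.1²) = 44.1 Ω
I = V/|Z| = 4.48/44.1 = 102 mA

102 mA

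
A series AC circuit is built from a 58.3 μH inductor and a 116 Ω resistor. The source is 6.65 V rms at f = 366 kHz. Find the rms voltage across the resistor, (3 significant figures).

4.35 V

ω = 2πf = 2.3e+06 rad/s
X_L = ωL = 134 Ω
Z = 116 + j134 Ω
|Z| = √(116² + 134²) = 177 Ω
I = V/|Z| = 37.5 mA
V_R = I·|Z_R| = 0.0375 × 116 = 4.35 V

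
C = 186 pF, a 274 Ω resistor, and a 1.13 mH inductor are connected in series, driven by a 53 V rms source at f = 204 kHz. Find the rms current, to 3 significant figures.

ω = 2πf = 1.282e+06 rad/s
X_L = ωL = 1450 Ω
X_C = 1/(ωC) = 4190 Ω
Net reactance X = X_L − X_C = -2750 Ω
Z = 274 − j2750 Ω
|Z| = √(274² + 2750²) = 2760 Ω
I = V/|Z| = 53/2760 = 19.2 mA

19.2 mA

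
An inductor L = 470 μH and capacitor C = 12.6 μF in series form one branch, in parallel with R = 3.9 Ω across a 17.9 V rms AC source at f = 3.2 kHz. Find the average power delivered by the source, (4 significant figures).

ω = 2πf = 20110 rad/s
X_L = ωL = 9.450 Ω
X_C = 1/(ωC) = 3.947 Ω
Branch 1: Z₁ = R = 3.900 Ω
Branch 2 (series LC): Z₂ = j(X_L − X_C) = j5.503 Ω
Parallel: Z = Z₁Z₂/(Z₁+Z₂), |Z| = 3.182 Ω, ∠Z = 35.33°
I = V/|Z| = 5.626 A
P = VI cos φ = 17.9 × 5.626 × cos(35.33°) = 82.16 W

82.16 W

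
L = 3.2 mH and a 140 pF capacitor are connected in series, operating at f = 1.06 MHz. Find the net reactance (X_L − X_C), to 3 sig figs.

20200 Ω

ω = 2πf = 6.66e+06 rad/s
X_L = ωL = 21300 Ω
X_C = 1/(ωC) = 1070 Ω
X = 21300 − 1070 = 20200 Ω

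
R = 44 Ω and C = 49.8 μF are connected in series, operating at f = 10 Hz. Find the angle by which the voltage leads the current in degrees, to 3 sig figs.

ω = 2πf = 62.83 rad/s
X_C = 1/(ωC) = 320 Ω
Z = 44.0 − j320 Ω
|Z| = √(44.0² + 320²) = 323 Ω
∠Z = arctan(-320/44.0) = -82.2°

-82.2°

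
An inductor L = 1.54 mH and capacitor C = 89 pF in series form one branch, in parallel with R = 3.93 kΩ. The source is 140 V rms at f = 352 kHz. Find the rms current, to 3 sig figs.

90.9 mA

ω = 2πf = 2.212e+06 rad/s
X_L = ωL = 3410 Ω
X_C = 1/(ωC) = 5080 Ω
Branch 1: Z₁ = R = 3930 Ω
Branch 2 (series LC): Z₂ = j(X_L − X_C) = −j1670 Ω
Parallel: Z = Z₁Z₂/(Z₁+Z₂), |Z| = 1540 Ω, ∠Z = -66.9°
I = V/|Z| = 140/1540 = 90.9 mA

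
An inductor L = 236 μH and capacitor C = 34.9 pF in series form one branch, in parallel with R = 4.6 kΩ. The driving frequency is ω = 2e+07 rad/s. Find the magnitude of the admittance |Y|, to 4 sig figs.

373.9 μS

X_L = ωL = 4720 Ω
X_C = 1/(ωC) = 1433 Ω
Branch 1: Z₁ = R = 4600 Ω
Branch 2 (series LC): Z₂ = j(X_L − X_C) = j3287 Ω
Parallel: Z = Z₁Z₂/(Z₁+Z₂), |Z| = 2675 Ω, ∠Z = 54.45°
|Y| = 1/|Z| = 373.9 μS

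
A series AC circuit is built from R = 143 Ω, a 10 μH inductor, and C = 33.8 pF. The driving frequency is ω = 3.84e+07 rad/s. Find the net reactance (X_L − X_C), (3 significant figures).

X_L = ωL = 384 Ω
X_C = 1/(ωC) = 770 Ω
X = 384 − 770 = -386 Ω

-386 Ω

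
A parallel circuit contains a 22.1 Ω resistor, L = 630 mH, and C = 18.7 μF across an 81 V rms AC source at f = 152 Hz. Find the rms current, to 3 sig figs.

3.89 A

ω = 2πf = 955.0 rad/s
X_L = ωL = 602 Ω
X_C = 1/(ωC) = 56.0 Ω
Parallel: admittances add. Y = 1/R + 1/(jωL) + jωC
Y = (0.0452 + j0.0162) S
|Y| = 0.0481 S → |Z| = 1/|Y| = 20.8 Ω, ∠Z = −∠Y = -19.7°
I = V/|Z| = 81/20.8 = 3.89 A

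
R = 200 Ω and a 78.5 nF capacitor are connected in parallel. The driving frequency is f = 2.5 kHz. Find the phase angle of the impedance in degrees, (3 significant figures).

-13.9°

ω = 2πf = 15710 rad/s
X_C = 1/(ωC) = 811 Ω
Parallel: admittances add. Y = 1/R + jωC
Y = (0.00500 + j0.00123) S
|Y| = 0.00515 S → |Z| = 1/|Y| = 194 Ω, ∠Z = −∠Y = -13.9°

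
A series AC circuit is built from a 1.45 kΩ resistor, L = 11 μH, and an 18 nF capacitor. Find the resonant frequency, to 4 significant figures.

357.7 kHz

ω₀ = 1/√(LC) = 1/√(1.1e-05 × 1.8e-08) = 2.247e+06 rad/s
f₀ = ω₀/(2π) = 357.7 kHz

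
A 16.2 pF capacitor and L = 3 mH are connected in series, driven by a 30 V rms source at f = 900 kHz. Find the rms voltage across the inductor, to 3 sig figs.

84.1 V

ω = 2πf = 5.655e+06 rad/s
X_L = ωL = 17000 Ω
X_C = 1/(ωC) = 10900 Ω
Net reactance X = X_L − X_C = 6050 Ω
Z = j6050 Ω
|Z| = √(0² + 6050²) = 6050 Ω
I = V/|Z| = 4.96 mA
V_L = I·|Z_L| = 0.00496 × 17000 = 84.1 V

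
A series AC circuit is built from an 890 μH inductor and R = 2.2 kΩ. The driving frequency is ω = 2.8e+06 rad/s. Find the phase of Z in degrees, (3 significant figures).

48.6°

X_L = ωL = 2490 Ω
Z = 2200 + j2490 Ω
|Z| = √(2200² + 2490²) = 3320 Ω
∠Z = arctan(2490/2200) = 48.6°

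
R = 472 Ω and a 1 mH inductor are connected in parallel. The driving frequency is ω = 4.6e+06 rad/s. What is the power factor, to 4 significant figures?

X_L = ωL = 4600 Ω
Parallel: admittances add. Y = 1/R + 1/(jωL)
Y = (0.002119 − j0.0002174) S
|Y| = 0.002130 S → |Z| = 1/|Y| = 469.5 Ω, ∠Z = −∠Y = 5.859°
cos φ = cos(5.859°) = 0.9948

0.9948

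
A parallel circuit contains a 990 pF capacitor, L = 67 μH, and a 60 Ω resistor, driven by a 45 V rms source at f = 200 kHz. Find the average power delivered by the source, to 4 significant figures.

ω = 2πf = 1.257e+06 rad/s
X_L = ωL = 84.19 Ω
X_C = 1/(ωC) = 803.8 Ω
Parallel: admittances add. Y = 1/R + 1/(jωL) + jωC
Y = (0.01667 − j0.01063) S
|Y| = 0.01977 S → |Z| = 1/|Y| = 50.58 Ω, ∠Z = −∠Y = 32.54°
I = V/|Z| = 889.6 mA
P = VI cos φ = 45 × 0.8896 × cos(32.54°) = 33.75 W

33.75 W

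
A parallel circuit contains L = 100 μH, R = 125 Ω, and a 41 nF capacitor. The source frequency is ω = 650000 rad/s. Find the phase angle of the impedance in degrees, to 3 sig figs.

-54.6°

X_L = ωL = 65.0 Ω
X_C = 1/(ωC) = 37.5 Ω
Parallel: admittances add. Y = 1/R + 1/(jωL) + jωC
Y = (0.00800 + j0.0113) S
|Y| = 0.0138 S → |Z| = 1/|Y| = 72.4 Ω, ∠Z = −∠Y = -54.6°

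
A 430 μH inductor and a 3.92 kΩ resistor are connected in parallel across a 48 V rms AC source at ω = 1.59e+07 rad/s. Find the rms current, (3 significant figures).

14.1 mA

X_L = ωL = 6840 Ω
Parallel: admittances add. Y = 1/R + 1/(jωL)
Y = (0.000255 − j0.000146) S
|Y| = 0.000294 S → |Z| = 1/|Y| = 3400 Ω, ∠Z = −∠Y = 29.8°
I = V/|Z| = 48/3400 = 14.1 mA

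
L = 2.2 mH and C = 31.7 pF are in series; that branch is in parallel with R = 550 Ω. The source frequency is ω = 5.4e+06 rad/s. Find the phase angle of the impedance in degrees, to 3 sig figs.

X_L = ωL = 11900 Ω
X_C = 1/(ωC) = 5840 Ω
Branch 1: Z₁ = R = 550 Ω
Branch 2 (series LC): Z₂ = j(X_L − X_C) = j6040 Ω
Parallel: Z = Z₁Z₂/(Z₁+Z₂), |Z| = 548 Ω, ∠Z = 5.20°

5.20°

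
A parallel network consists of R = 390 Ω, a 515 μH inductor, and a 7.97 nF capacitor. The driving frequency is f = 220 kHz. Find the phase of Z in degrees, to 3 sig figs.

ω = 2πf = 1.382e+06 rad/s
X_L = ωL = 712 Ω
X_C = 1/(ωC) = 90.8 Ω
Parallel: admittances add. Y = 1/R + 1/(jωL) + jωC
Y = (0.00256 + j0.00961) S
|Y| = 0.00995 S → |Z| = 1/|Y| = 101 Ω, ∠Z = −∠Y = -75.1°

-75.1°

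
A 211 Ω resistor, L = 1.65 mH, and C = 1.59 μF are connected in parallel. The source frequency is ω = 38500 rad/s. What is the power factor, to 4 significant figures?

0.1037

X_L = ωL = 63.52 Ω
X_C = 1/(ωC) = 16.34 Ω
Parallel: admittances add. Y = 1/R + 1/(jωL) + jωC
Y = (0.004739 + j0.04547) S
|Y| = 0.04572 S → |Z| = 1/|Y| = 21.87 Ω, ∠Z = −∠Y = -84.05°
cos φ = cos(-84.05°) = 0.1037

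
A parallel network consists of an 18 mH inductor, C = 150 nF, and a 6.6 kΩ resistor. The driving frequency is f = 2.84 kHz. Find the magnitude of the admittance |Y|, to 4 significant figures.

462.3 μS

ω = 2πf = 17840 rad/s
X_L = ωL = 321.2 Ω
X_C = 1/(ωC) = 373.6 Ω
Parallel: admittances add. Y = 1/R + 1/(jωL) + jωC
Y = (0.0001515 − j0.0004367) S
|Y| = 0.0004623 S → |Z| = 1/|Y| = 2163 Ω, ∠Z = −∠Y = 70.87°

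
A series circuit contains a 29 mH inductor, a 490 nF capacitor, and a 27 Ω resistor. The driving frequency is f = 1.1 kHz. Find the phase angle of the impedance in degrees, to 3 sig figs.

ω = 2πf = 6912 rad/s
X_L = ωL = 200 Ω
X_C = 1/(ωC) = 295 Ω
Net reactance X = X_L − X_C = -94.8 Ω
Z = 27.0 − j94.8 Ω
|Z| = √(27.0² + 94.8²) = 98.6 Ω
∠Z = arctan(-94.8/27.0) = -74.1°

-74.1°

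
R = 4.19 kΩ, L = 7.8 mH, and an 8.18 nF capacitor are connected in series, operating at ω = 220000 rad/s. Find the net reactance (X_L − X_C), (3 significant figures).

X_L = ωL = 1720 Ω
X_C = 1/(ωC) = 556 Ω
X = 1720 − 556 = 1160 Ω

1160 Ω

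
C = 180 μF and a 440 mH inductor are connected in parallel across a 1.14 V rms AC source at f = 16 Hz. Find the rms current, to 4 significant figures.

ω = 2πf = 100.5 rad/s
X_L = ωL = 44.23 Ω
X_C = 1/(ωC) = 55.26 Ω
Parallel: admittances add. Y = 1/(jωL) + jωC
Y = (0 − j0.004512) S
|Y| = 0.004512 S → |Z| = 1/|Y| = 221.6 Ω, ∠Z = −∠Y = 90.00°
I = V/|Z| = 1.14/221.6 = 5.143 mA

5.143 mA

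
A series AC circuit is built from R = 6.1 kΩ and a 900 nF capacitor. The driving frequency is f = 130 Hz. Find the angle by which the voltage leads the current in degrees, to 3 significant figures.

ω = 2πf = 816.8 rad/s
X_C = 1/(ωC) = 1360 Ω
Z = 6100 − j1360 Ω
|Z| = √(6100² + 1360²) = 6250 Ω
∠Z = arctan(-1360/6100) = -12.6°

-12.6°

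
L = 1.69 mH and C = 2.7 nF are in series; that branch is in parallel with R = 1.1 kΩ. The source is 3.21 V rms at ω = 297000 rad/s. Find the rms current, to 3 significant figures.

5.20 mA

X_L = ωL = 502 Ω
X_C = 1/(ωC) = 1250 Ω
Branch 1: Z₁ = R = 1100 Ω
Branch 2 (series LC): Z₂ = j(X_L − X_C) = −j745 Ω
Parallel: Z = Z₁Z₂/(Z₁+Z₂), |Z| = 617 Ω, ∠Z = -55.9°
I = V/|Z| = 3.21/617 = 5.20 mA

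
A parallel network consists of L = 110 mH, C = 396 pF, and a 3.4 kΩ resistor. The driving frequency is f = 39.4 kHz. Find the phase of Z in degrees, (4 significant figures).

-11.77°

ω = 2πf = 247600 rad/s
X_L = ωL = 27230 Ω
X_C = 1/(ωC) = 10200 Ω
Parallel: admittances add. Y = 1/R + 1/(jωL) + jωC
Y = (0.0002941 + j6.131e-05) S
|Y| = 0.0003004 S → |Z| = 1/|Y| = 3328 Ω, ∠Z = −∠Y = -11.77°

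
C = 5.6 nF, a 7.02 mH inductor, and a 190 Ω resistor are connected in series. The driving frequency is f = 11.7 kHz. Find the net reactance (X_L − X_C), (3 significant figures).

-1910 Ω

ω = 2πf = 73510 rad/s
X_L = ωL = 516 Ω
X_C = 1/(ωC) = 2430 Ω
X = 516 − 2430 = -1910 Ω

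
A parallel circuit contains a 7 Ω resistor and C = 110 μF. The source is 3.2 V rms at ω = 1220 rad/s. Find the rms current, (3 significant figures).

627 mA

X_C = 1/(ωC) = 7.45 Ω
Parallel: admittances add. Y = 1/R + jωC
Y = (0.143 + j0.134) S
|Y| = 0.196 S → |Z| = 1/|Y| = 5.10 Ω, ∠Z = −∠Y = -43.2°
I = V/|Z| = 3.2/5.10 = 627 mA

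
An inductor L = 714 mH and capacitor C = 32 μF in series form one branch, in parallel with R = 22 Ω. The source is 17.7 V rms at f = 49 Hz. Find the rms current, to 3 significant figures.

ω = 2πf = 307.9 rad/s
X_L = ωL = 220 Ω
X_C = 1/(ωC) = 102 Ω
Branch 1: Z₁ = R = 22.0 Ω
Branch 2 (series LC): Z₂ = j(X_L − X_C) = j118 Ω
Parallel: Z = Z₁Z₂/(Z₁+Z₂), |Z| = 21.6 Ω, ∠Z = 10.5°
I = V/|Z| = 17.7/21.6 = 818 mA

818 mA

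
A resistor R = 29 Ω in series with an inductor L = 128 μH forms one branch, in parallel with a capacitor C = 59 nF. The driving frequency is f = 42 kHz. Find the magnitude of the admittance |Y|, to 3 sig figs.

14.7 mS

ω = 2πf = 263900 rad/s
X_L = ωL = 33.8 Ω
X_C = 1/(ωC) = 64.2 Ω
Branch 1 (R+jX_L): Z₁ = 29.0 + j33.8 Ω, |Z₁| = 44.5 Ω
Branch 2 (−jX_C): Z₂ = −j64.2 Ω
Parallel: Z = Z₁Z₂/(Z₁+Z₂), |Z| = 68.0 Ω, ∠Z = 5.75°
|Y| = 1/|Z| = 14.7 mS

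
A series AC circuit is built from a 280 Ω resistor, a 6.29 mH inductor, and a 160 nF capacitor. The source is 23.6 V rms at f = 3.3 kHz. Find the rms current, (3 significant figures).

ω = 2πf = 20730 rad/s
X_L = ωL = 130 Ω
X_C = 1/(ωC) = 301 Ω
Net reactance X = X_L − X_C = -171 Ω
Z = 280 − j171 Ω
|Z| = √(280² + 171²) = 328 Ω
I = V/|Z| = 23.6/328 = 71.9 mA

71.9 mA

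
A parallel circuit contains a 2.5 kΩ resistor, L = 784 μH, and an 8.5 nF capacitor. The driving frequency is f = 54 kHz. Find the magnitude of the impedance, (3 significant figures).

ω = 2πf = 339300 rad/s
X_L = ωL = 266 Ω
X_C = 1/(ωC) = 347 Ω
Parallel: admittances add. Y = 1/R + 1/(jωL) + jωC
Y = (0.000400 − j0.000875) S
|Y| = 0.000962 S → |Z| = 1/|Y| = 1040 Ω, ∠Z = −∠Y = 65.4°

1040 Ω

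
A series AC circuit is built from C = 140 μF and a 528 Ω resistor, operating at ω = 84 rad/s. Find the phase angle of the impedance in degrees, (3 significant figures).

-9.15°

X_C = 1/(ωC) = 85.0 Ω
Z = 528 − j85.0 Ω
|Z| = √(528² + 85.0²) = 535 Ω
∠Z = arctan(-85.0/528) = -9.15°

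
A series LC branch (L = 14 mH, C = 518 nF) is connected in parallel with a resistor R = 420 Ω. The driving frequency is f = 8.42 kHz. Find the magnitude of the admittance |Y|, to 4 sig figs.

ω = 2πf = 52900 rad/s
X_L = ωL = 740.7 Ω
X_C = 1/(ωC) = 36.49 Ω
Branch 1: Z₁ = R = 420.0 Ω
Branch 2 (series LC): Z₂ = j(X_L − X_C) = j704.2 Ω
Parallel: Z = Z₁Z₂/(Z₁+Z₂), |Z| = 360.7 Ω, ∠Z = 30.81°
|Y| = 1/|Z| = 2.772 mS

2.772 mS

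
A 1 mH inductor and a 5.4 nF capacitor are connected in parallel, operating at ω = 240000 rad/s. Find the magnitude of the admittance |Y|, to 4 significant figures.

X_L = ωL = 240.0 Ω
X_C = 1/(ωC) = 771.6 Ω
Parallel: admittances add. Y = 1/(jωL) + jωC
Y = (0 − j0.002871) S
|Y| = 0.002871 S → |Z| = 1/|Y| = 348.4 Ω, ∠Z = −∠Y = 90.00°

2.871 mS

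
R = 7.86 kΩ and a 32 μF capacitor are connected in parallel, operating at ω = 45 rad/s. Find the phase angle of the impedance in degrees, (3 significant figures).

X_C = 1/(ωC) = 694 Ω
Parallel: admittances add. Y = 1/R + jωC
Y = (0.000127 + j0.00144) S
|Y| = 0.00145 S → |Z| = 1/|Y| = 692 Ω, ∠Z = −∠Y = -85.0°

-85.0°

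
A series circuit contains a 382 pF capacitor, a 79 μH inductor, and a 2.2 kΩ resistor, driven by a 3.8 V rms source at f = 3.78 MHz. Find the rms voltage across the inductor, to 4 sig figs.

ω = 2πf = 2.375e+07 rad/s
X_L = ωL = 1876 Ω
X_C = 1/(ωC) = 110.2 Ω
Net reactance X = X_L − X_C = 1766 Ω
Z = 2200 + j1766 Ω
|Z| = √(2200² + 1766²) = 2821 Ω
I = V/|Z| = 1.347 mA
V_L = I·|Z_L| = 0.001347 × 1876 = 2.527 V

2.527 V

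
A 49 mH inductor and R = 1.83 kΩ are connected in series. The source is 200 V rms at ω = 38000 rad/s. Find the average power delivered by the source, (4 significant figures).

X_L = ωL = 1862 Ω
Z = 1830 + j1862 Ω
|Z| = √(1830² + 1862²) = 2611 Ω
∠Z = arctan(1862/1830) = 45.50°
I = V/|Z| = 76.61 mA
P = VI cos φ = 200 × 0.07661 × cos(45.50°) = 10.74 W

10.74 W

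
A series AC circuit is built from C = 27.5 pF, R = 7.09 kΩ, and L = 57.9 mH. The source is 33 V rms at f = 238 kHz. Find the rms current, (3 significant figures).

527 μA

ω = 2πf = 1.495e+06 rad/s
X_L = ωL = 86600 Ω
X_C = 1/(ωC) = 24300 Ω
Net reactance X = X_L − X_C = 62300 Ω
Z = 7090 + j62300 Ω
|Z| = √(7090² + 62300²) = 62700 Ω
I = V/|Z| = 33/62700 = 527 μA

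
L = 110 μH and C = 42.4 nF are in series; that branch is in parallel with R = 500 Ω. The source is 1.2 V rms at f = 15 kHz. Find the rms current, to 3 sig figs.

5.55 mA

ω = 2πf = 94250 rad/s
X_L = ωL = 10.4 Ω
X_C = 1/(ωC) = 250 Ω
Branch 1: Z₁ = R = 500 Ω
Branch 2 (series LC): Z₂ = j(X_L − X_C) = −j240 Ω
Parallel: Z = Z₁Z₂/(Z₁+Z₂), |Z| = 216 Ω, ∠Z = -64.4°
I = V/|Z| = 1.2/216 = 5.55 mA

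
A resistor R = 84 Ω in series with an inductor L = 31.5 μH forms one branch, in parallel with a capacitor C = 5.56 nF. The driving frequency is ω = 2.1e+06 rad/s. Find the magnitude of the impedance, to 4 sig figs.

X_L = ωL = 66.15 Ω
X_C = 1/(ωC) = 85.65 Ω
Branch 1 (R+jX_L): Z₁ = 84.00 + j66.15 Ω, |Z₁| = 106.9 Ω
Branch 2 (−jX_C): Z₂ = −j85.65 Ω
Parallel: Z = Z₁Z₂/(Z₁+Z₂), |Z| = 106.2 Ω, ∠Z = -38.71°

106.2 Ω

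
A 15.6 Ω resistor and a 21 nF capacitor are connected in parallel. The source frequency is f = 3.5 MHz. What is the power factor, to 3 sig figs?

0.137

ω = 2πf = 2.199e+07 rad/s
X_C = 1/(ωC) = 2.17 Ω
Parallel: admittances add. Y = 1/R + jωC
Y = (0.0641 + j0.462) S
|Y| = 0.466 S → |Z| = 1/|Y| = 2.14 Ω, ∠Z = −∠Y = -82.1°
cos φ = cos(-82.1°) = 0.137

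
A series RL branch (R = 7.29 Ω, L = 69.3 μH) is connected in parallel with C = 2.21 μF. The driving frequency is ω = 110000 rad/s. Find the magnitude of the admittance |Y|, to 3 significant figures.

186 mS

X_L = ωL = 7.62 Ω
X_C = 1/(ωC) = 4.11 Ω
Branch 1 (R+jX_L): Z₁ = 7.29 + j7.62 Ω, |Z₁| = 10.5 Ω
Branch 2 (−jX_C): Z₂ = −j4.11 Ω
Parallel: Z = Z₁Z₂/(Z₁+Z₂), |Z| = 5.36 Ω, ∠Z = -69.4°
|Y| = 1/|Z| = 186 mS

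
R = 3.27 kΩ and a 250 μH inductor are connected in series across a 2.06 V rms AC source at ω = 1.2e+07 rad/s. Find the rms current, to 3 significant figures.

X_L = ωL = 3000 Ω
Z = 3270 + j3000 Ω
|Z| = √(3270² + 3000²) = 4440 Ω
I = V/|Z| = 2.06/4440 = 464 μA

464 μA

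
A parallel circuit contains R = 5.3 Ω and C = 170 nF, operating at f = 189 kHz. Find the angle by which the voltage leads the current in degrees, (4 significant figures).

-46.94°

ω = 2πf = 1.188e+06 rad/s
X_C = 1/(ωC) = 4.953 Ω
Parallel: admittances add. Y = 1/R + jωC
Y = (0.1887 + j0.2019) S
|Y| = 0.2763 S → |Z| = 1/|Y| = 3.619 Ω, ∠Z = −∠Y = -46.94°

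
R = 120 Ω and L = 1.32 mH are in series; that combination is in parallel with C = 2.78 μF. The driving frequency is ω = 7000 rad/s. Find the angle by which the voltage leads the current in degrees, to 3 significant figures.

-66.2°

X_L = ωL = 9.24 Ω
X_C = 1/(ωC) = 51.4 Ω
Branch 1 (R+jX_L): Z₁ = 120 + j9.24 Ω, |Z₁| = 120 Ω
Branch 2 (−jX_C): Z₂ = −j51.4 Ω
Parallel: Z = Z₁Z₂/(Z₁+Z₂), |Z| = 48.6 Ω, ∠Z = -66.2°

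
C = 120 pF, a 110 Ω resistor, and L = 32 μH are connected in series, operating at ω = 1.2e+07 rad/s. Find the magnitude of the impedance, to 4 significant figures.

329.4 Ω

X_L = ωL = 384.0 Ω
X_C = 1/(ωC) = 694.4 Ω
Net reactance X = X_L − X_C = -310.4 Ω
Z = 110.0 − j310.4 Ω
|Z| = √(110.0² + 310.4²) = 329.4 Ω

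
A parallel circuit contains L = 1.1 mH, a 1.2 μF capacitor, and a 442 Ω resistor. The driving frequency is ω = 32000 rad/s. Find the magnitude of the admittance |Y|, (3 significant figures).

X_L = ωL = 35.2 Ω
X_C = 1/(ωC) = 26.0 Ω
Parallel: admittances add. Y = 1/R + 1/(jωL) + jωC
Y = (0.00226 + j0.00999) S
|Y| = 0.0102 S → |Z| = 1/|Y| = 97.6 Ω, ∠Z = −∠Y = -77.2°

10.2 mS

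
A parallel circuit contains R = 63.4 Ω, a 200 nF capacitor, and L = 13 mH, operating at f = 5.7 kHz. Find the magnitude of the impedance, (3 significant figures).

60.4 Ω

ω = 2πf = 35810 rad/s
X_L = ωL = 466 Ω
X_C = 1/(ωC) = 140 Ω
Parallel: admittances add. Y = 1/R + 1/(jωL) + jωC
Y = (0.0158 + j0.00501) S
|Y| = 0.0166 S → |Z| = 1/|Y| = 60.4 Ω, ∠Z = −∠Y = -17.6°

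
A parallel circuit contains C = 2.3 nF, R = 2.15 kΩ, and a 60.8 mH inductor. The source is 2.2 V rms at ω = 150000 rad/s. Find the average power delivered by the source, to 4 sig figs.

2.251 mW

X_L = ωL = 9120 Ω
X_C = 1/(ωC) = 2899 Ω
Parallel: admittances add. Y = 1/R + 1/(jωL) + jωC
Y = (0.0004651 + j0.0002354) S
|Y| = 0.0005213 S → |Z| = 1/|Y| = 1918 Ω, ∠Z = −∠Y = -26.84°
I = V/|Z| = 1.147 mA
P = VI cos φ = 2.2 × 0.001147 × cos(-26.84°) = 2.251 mW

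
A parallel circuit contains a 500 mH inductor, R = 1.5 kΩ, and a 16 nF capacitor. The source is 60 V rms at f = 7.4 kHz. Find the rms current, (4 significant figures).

58.04 mA

ω = 2πf = 46500 rad/s
X_L = ωL = 23250 Ω
X_C = 1/(ωC) = 1344 Ω
Parallel: admittances add. Y = 1/R + 1/(jωL) + jωC
Y = (0.0006667 + j0.0007009) S
|Y| = 0.0009673 S → |Z| = 1/|Y| = 1034 Ω, ∠Z = −∠Y = -46.43°
I = V/|Z| = 60/1034 = 58.04 mA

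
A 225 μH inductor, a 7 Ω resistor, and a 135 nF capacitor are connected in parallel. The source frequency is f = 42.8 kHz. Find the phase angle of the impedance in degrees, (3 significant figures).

-7.88°

ω = 2πf = 268900 rad/s
X_L = ωL = 60.5 Ω
X_C = 1/(ωC) = 27.5 Ω
Parallel: admittances add. Y = 1/R + 1/(jωL) + jωC
Y = (0.143 + j0.0198) S
|Y| = 0.144 S → |Z| = 1/|Y| = 6.93 Ω, ∠Z = −∠Y = -7.88°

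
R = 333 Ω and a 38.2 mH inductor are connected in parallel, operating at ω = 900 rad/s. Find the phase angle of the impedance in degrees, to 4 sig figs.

X_L = ωL = 34.38 Ω
Parallel: admittances add. Y = 1/R + 1/(jωL)
Y = (0.003003 − j0.02909) S
|Y| = 0.02924 S → |Z| = 1/|Y| = 34.20 Ω, ∠Z = −∠Y = 84.11°

84.11°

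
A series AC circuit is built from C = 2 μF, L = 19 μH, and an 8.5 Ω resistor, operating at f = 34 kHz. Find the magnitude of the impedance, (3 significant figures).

8.67 Ω

ω = 2πf = 213600 rad/s
X_L = ωL = 4.06 Ω
X_C = 1/(ωC) = 2.34 Ω
Net reactance X = X_L − X_C = 1.72 Ω
Z = 8.50 + j1.72 Ω
|Z| = √(8.50² + 1.72²) = 8.67 Ω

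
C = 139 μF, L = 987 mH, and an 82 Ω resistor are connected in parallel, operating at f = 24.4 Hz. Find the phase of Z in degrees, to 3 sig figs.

ω = 2πf = 153.3 rad/s
X_L = ωL = 151 Ω
X_C = 1/(ωC) = 46.9 Ω
Parallel: admittances add. Y = 1/R + 1/(jωL) + jωC
Y = (0.0122 + j0.0147) S
|Y| = 0.0191 S → |Z| = 1/|Y| = 52.4 Ω, ∠Z = −∠Y = -50.3°

-50.3°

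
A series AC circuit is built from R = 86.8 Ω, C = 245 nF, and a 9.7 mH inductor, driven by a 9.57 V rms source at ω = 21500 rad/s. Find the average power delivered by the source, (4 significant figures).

X_L = ωL = 208.6 Ω
X_C = 1/(ωC) = 189.8 Ω
Net reactance X = X_L − X_C = 18.71 Ω
Z = 86.80 + j18.71 Ω
|Z| = √(86.80² + 18.71²) = 88.79 Ω
∠Z = arctan(18.71/86.80) = 12.16°
I = V/|Z| = 107.8 mA
P = VI cos φ = 9.57 × 0.1078 × cos(12.16°) = 1.008 W

1.008 W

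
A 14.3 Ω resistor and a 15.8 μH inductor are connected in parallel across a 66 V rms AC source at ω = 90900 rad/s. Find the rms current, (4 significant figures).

X_L = ωL = 1.436 Ω
Parallel: admittances add. Y = 1/R + 1/(jωL)
Y = (0.06993 − j0.6963) S
|Y| = 0.6998 S → |Z| = 1/|Y| = 1.429 Ω, ∠Z = −∠Y = 84.26°
I = V/|Z| = 66/1.429 = 46.19 A

46.19 A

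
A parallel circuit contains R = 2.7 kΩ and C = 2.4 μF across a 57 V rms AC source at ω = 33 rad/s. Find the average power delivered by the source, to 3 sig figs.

1.20 W

X_C = 1/(ωC) = 12600 Ω
Parallel: admittances add. Y = 1/R + jωC
Y = (0.000370 + j7.92e-05) S
|Y| = 0.000379 S → |Z| = 1/|Y| = 2640 Ω, ∠Z = −∠Y = -12.1°
I = V/|Z| = 21.6 mA
P = VI cos φ = 57 × 0.0216 × cos(-12.1°) = 1.20 W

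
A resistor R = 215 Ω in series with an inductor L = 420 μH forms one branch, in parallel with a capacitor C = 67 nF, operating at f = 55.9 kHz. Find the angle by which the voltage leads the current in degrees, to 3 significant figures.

-81.6°

ω = 2πf = 351200 rad/s
X_L = ωL = 148 Ω
X_C = 1/(ωC) = 42.5 Ω
Branch 1 (R+jX_L): Z₁ = 215 + j148 Ω, |Z₁| = 261 Ω
Branch 2 (−jX_C): Z₂ = −j42.5 Ω
Parallel: Z = Z₁Z₂/(Z₁+Z₂), |Z| = 46.3 Ω, ∠Z = -81.6°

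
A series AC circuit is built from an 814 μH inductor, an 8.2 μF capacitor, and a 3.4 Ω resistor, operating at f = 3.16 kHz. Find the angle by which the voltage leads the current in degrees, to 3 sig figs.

71.3°

ω = 2πf = 19850 rad/s
X_L = ωL = 16.2 Ω
X_C = 1/(ωC) = 6.14 Ω
Net reactance X = X_L − X_C = 10.0 Ω
Z = 3.40 + j10.0 Ω
|Z| = √(3.40² + 10.0²) = 10.6 Ω
∠Z = arctan(10.0/3.40) = 71.3°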